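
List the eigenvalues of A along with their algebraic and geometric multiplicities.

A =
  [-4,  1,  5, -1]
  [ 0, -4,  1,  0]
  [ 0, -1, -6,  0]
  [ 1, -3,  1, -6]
λ = -5: alg = 4, geom = 2

Step 1 — factor the characteristic polynomial to read off the algebraic multiplicities:
  χ_A(x) = (x + 5)^4

Step 2 — compute geometric multiplicities via the rank-nullity identity g(λ) = n − rank(A − λI):
  rank(A − (-5)·I) = 2, so dim ker(A − (-5)·I) = n − 2 = 2

Summary:
  λ = -5: algebraic multiplicity = 4, geometric multiplicity = 2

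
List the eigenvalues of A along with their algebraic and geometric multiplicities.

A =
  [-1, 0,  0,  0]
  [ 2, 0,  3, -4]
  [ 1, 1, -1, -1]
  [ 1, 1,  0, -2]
λ = -1: alg = 4, geom = 2

Step 1 — factor the characteristic polynomial to read off the algebraic multiplicities:
  χ_A(x) = (x + 1)^4

Step 2 — compute geometric multiplicities via the rank-nullity identity g(λ) = n − rank(A − λI):
  rank(A − (-1)·I) = 2, so dim ker(A − (-1)·I) = n − 2 = 2

Summary:
  λ = -1: algebraic multiplicity = 4, geometric multiplicity = 2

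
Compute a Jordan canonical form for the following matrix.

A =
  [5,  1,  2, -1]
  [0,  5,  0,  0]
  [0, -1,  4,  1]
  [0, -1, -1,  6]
J_3(5) ⊕ J_1(5)

The characteristic polynomial is
  det(x·I − A) = x^4 - 20*x^3 + 150*x^2 - 500*x + 625 = (x - 5)^4

Eigenvalues and multiplicities (the geometric multiplicity of λ is n − rank(A − λI), which equals the number of Jordan blocks for λ):
  λ = 5: algebraic multiplicity = 4, geometric multiplicity = 2

Determining the block sizes for each eigenvalue:
  λ = 5: with am = 4 and gm = 2, the partition is not yet determined (e.g. several partitions of 4 into 2 parts exist). Let N = A − (5)·I. Computing rank(N^1) = 2, rank(N^2) = 1, rank(N^3) = 0; the number of blocks of size ≥ j is rank(N^{j−1}) − rank(N^j), giving [2, 1, 1]. So we have 1 block(s) of size 3, 1 block(s) of size 1 → block sizes [3, 1]

Assembling the blocks gives a Jordan form
J =
  [5, 1, 0, 0]
  [0, 5, 1, 0]
  [0, 0, 5, 0]
  [0, 0, 0, 5]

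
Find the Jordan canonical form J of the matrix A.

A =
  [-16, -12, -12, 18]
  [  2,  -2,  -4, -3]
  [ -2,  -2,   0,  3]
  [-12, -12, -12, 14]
J_1(-4) ⊕ J_1(-4) ⊕ J_2(2)

The characteristic polynomial is
  det(x·I − A) = x^4 + 4*x^3 - 12*x^2 - 32*x + 64 = (x - 2)^2*(x + 4)^2

Eigenvalues and multiplicities (the geometric multiplicity of λ is n − rank(A − λI), which equals the number of Jordan blocks for λ):
  λ = -4: algebraic multiplicity = 2, geometric multiplicity = 2
  λ = 2: algebraic multiplicity = 2, geometric multiplicity = 1

Determining the block sizes for each eigenvalue:
  λ = -4: gm = am = 2, so every block has size 1 → block sizes [1, 1]
  λ = 2: one block (gm = 1), so the single block has size am = 2 → block sizes [2]

Assembling the blocks gives a Jordan form
J =
  [-4,  0, 0, 0]
  [ 0, -4, 0, 0]
  [ 0,  0, 2, 1]
  [ 0,  0, 0, 2]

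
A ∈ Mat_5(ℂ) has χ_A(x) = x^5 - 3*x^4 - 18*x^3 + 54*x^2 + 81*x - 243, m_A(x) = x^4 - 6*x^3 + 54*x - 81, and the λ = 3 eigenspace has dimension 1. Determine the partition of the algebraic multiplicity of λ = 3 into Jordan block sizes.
Block sizes for λ = 3: [3]

Step 1 — from the characteristic polynomial, algebraic multiplicity of λ = 3 is 3. From dim ker(A − (3)·I) = 1, there are exactly 1 Jordan blocks for λ = 3.
Step 2 — from the minimal polynomial, the factor (x − 3)^3 tells us the largest block for λ = 3 has size 3.
Step 3 — with total size 3, 1 blocks, and largest block 3, the block sizes (in nonincreasing order) are [3].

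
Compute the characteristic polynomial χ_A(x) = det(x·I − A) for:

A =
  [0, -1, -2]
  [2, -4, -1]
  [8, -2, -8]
x^3 + 12*x^2 + 48*x + 64

Expanding det(x·I − A) (e.g. by cofactor expansion or by noting that A is similar to its Jordan form J, which has the same characteristic polynomial as A) gives
  χ_A(x) = x^3 + 12*x^2 + 48*x + 64
which factors as (x + 4)^3. The eigenvalues (with algebraic multiplicities) are λ = -4 with multiplicity 3.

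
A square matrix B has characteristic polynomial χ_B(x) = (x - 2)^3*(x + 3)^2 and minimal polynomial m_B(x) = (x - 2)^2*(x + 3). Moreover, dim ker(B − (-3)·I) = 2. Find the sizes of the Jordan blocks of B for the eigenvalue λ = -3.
Block sizes for λ = -3: [1, 1]

Step 1 — from the characteristic polynomial, algebraic multiplicity of λ = -3 is 2. From dim ker(B − (-3)·I) = 2, there are exactly 2 Jordan blocks for λ = -3.
Step 2 — from the minimal polynomial, the factor (x + 3) tells us the largest block for λ = -3 has size 1.
Step 3 — with total size 2, 2 blocks, and largest block 1, the block sizes (in nonincreasing order) are [1, 1].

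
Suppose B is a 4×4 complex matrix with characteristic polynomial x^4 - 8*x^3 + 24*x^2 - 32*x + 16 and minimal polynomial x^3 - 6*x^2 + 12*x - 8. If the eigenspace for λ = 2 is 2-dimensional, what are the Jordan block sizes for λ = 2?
Block sizes for λ = 2: [3, 1]

Step 1 — from the characteristic polynomial, algebraic multiplicity of λ = 2 is 4. From dim ker(B − (2)·I) = 2, there are exactly 2 Jordan blocks for λ = 2.
Step 2 — from the minimal polynomial, the factor (x − 2)^3 tells us the largest block for λ = 2 has size 3.
Step 3 — with total size 4, 2 blocks, and largest block 3, the block sizes (in nonincreasing order) are [3, 1].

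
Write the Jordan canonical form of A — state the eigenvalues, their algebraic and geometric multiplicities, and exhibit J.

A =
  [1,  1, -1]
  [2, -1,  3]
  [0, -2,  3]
J_3(1)

The characteristic polynomial is
  det(x·I − A) = x^3 - 3*x^2 + 3*x - 1 = (x - 1)^3

Eigenvalues and multiplicities (the geometric multiplicity of λ is n − rank(A − λI), which equals the number of Jordan blocks for λ):
  λ = 1: algebraic multiplicity = 3, geometric multiplicity = 1

Determining the block sizes for each eigenvalue:
  λ = 1: one block (gm = 1), so the single block has size am = 3 → block sizes [3]

Assembling the blocks gives a Jordan form
J =
  [1, 1, 0]
  [0, 1, 1]
  [0, 0, 1]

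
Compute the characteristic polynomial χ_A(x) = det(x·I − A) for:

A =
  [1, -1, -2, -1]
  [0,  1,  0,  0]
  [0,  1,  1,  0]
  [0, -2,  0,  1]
x^4 - 4*x^3 + 6*x^2 - 4*x + 1

Expanding det(x·I − A) (e.g. by cofactor expansion or by noting that A is similar to its Jordan form J, which has the same characteristic polynomial as A) gives
  χ_A(x) = x^4 - 4*x^3 + 6*x^2 - 4*x + 1
which factors as (x - 1)^4. The eigenvalues (with algebraic multiplicities) are λ = 1 with multiplicity 4.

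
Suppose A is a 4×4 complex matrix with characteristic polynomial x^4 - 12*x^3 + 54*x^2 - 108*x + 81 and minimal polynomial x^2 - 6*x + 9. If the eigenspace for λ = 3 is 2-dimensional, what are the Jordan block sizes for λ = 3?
Block sizes for λ = 3: [2, 2]

Step 1 — from the characteristic polynomial, algebraic multiplicity of λ = 3 is 4. From dim ker(A − (3)·I) = 2, there are exactly 2 Jordan blocks for λ = 3.
Step 2 — from the minimal polynomial, the factor (x − 3)^2 tells us the largest block for λ = 3 has size 2.
Step 3 — with total size 4, 2 blocks, and largest block 2, the block sizes (in nonincreasing order) are [2, 2].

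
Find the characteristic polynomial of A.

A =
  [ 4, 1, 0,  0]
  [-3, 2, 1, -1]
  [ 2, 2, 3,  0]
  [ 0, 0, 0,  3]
x^4 - 12*x^3 + 54*x^2 - 108*x + 81

Expanding det(x·I − A) (e.g. by cofactor expansion or by noting that A is similar to its Jordan form J, which has the same characteristic polynomial as A) gives
  χ_A(x) = x^4 - 12*x^3 + 54*x^2 - 108*x + 81
which factors as (x - 3)^4. The eigenvalues (with algebraic multiplicities) are λ = 3 with multiplicity 4.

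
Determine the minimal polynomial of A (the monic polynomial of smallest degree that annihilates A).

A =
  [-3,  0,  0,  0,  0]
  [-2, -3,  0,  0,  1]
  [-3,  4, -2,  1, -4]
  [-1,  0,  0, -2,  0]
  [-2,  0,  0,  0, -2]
x^3 + 7*x^2 + 16*x + 12

The characteristic polynomial is χ_A(x) = (x + 2)^3*(x + 3)^2, so the eigenvalues are known. The minimal polynomial is
  m_A(x) = Π_λ (x − λ)^{k_λ}
where k_λ is the size of the *largest* Jordan block for λ (equivalently, the smallest k with (A − λI)^k v = 0 for every generalised eigenvector v of λ).

  λ = -3: largest Jordan block has size 1, contributing (x + 3)
  λ = -2: largest Jordan block has size 2, contributing (x + 2)^2

So m_A(x) = (x + 2)^2*(x + 3) = x^3 + 7*x^2 + 16*x + 12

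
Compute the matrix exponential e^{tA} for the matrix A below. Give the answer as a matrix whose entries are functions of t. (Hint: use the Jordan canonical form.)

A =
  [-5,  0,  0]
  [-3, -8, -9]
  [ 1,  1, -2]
e^{tA} =
  [exp(-5*t), 0, 0]
  [-3*t*exp(-5*t), -3*t*exp(-5*t) + exp(-5*t), -9*t*exp(-5*t)]
  [t*exp(-5*t), t*exp(-5*t), 3*t*exp(-5*t) + exp(-5*t)]

Strategy: write A = P · J · P⁻¹ where J is a Jordan canonical form, so e^{tA} = P · e^{tJ} · P⁻¹, and e^{tJ} can be computed block-by-block.

A has Jordan form
J =
  [-5,  1,  0]
  [ 0, -5,  0]
  [ 0,  0, -5]
(up to reordering of blocks).

Per-block formulas:
  For a 2×2 Jordan block J_2(-5): exp(t · J_2(-5)) = e^(-5t)·(I + t·N), where N is the 2×2 nilpotent shift.
  For a 1×1 block at λ = -5: exp(t · [-5]) = [e^(-5t)].

After assembling e^{tJ} and conjugating by P, we get:

e^{tA} =
  [exp(-5*t), 0, 0]
  [-3*t*exp(-5*t), -3*t*exp(-5*t) + exp(-5*t), -9*t*exp(-5*t)]
  [t*exp(-5*t), t*exp(-5*t), 3*t*exp(-5*t) + exp(-5*t)]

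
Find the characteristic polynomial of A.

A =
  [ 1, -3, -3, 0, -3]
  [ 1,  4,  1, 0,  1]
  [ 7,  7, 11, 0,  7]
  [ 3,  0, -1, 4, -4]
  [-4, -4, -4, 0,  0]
x^5 - 20*x^4 + 160*x^3 - 640*x^2 + 1280*x - 1024

Expanding det(x·I − A) (e.g. by cofactor expansion or by noting that A is similar to its Jordan form J, which has the same characteristic polynomial as A) gives
  χ_A(x) = x^5 - 20*x^4 + 160*x^3 - 640*x^2 + 1280*x - 1024
which factors as (x - 4)^5. The eigenvalues (with algebraic multiplicities) are λ = 4 with multiplicity 5.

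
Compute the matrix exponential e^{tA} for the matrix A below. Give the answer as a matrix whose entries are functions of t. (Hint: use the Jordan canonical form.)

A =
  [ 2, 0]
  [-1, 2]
e^{tA} =
  [exp(2*t), 0]
  [-t*exp(2*t), exp(2*t)]

Strategy: write A = P · J · P⁻¹ where J is a Jordan canonical form, so e^{tA} = P · e^{tJ} · P⁻¹, and e^{tJ} can be computed block-by-block.

A has Jordan form
J =
  [2, 1]
  [0, 2]
(up to reordering of blocks).

Per-block formulas:
  For a 2×2 Jordan block J_2(2): exp(t · J_2(2)) = e^(2t)·(I + t·N), where N is the 2×2 nilpotent shift.

After assembling e^{tJ} and conjugating by P, we get:

e^{tA} =
  [exp(2*t), 0]
  [-t*exp(2*t), exp(2*t)]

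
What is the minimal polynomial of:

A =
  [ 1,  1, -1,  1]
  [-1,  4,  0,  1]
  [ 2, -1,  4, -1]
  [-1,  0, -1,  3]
x^2 - 6*x + 9

The characteristic polynomial is χ_A(x) = (x - 3)^4, so the eigenvalues are known. The minimal polynomial is
  m_A(x) = Π_λ (x − λ)^{k_λ}
where k_λ is the size of the *largest* Jordan block for λ (equivalently, the smallest k with (A − λI)^k v = 0 for every generalised eigenvector v of λ).

  λ = 3: largest Jordan block has size 2, contributing (x − 3)^2

So m_A(x) = (x - 3)^2 = x^2 - 6*x + 9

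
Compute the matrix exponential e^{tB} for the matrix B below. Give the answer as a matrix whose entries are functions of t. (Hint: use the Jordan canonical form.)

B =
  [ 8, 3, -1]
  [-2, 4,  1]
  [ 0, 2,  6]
e^{tB} =
  [-t^2*exp(6*t) + 2*t*exp(6*t) + exp(6*t), -t^2*exp(6*t) + 3*t*exp(6*t), t^2*exp(6*t)/2 - t*exp(6*t)]
  [-2*t*exp(6*t), -2*t*exp(6*t) + exp(6*t), t*exp(6*t)]
  [-2*t^2*exp(6*t), -2*t^2*exp(6*t) + 2*t*exp(6*t), t^2*exp(6*t) + exp(6*t)]

Strategy: write B = P · J · P⁻¹ where J is a Jordan canonical form, so e^{tB} = P · e^{tJ} · P⁻¹, and e^{tJ} can be computed block-by-block.

B has Jordan form
J =
  [6, 1, 0]
  [0, 6, 1]
  [0, 0, 6]
(up to reordering of blocks).

Per-block formulas:
  For a 3×3 Jordan block J_3(6): exp(t · J_3(6)) = e^(6t)·(I + t·N + (t^2/2)·N^2), where N is the 3×3 nilpotent shift.

After assembling e^{tJ} and conjugating by P, we get:

e^{tB} =
  [-t^2*exp(6*t) + 2*t*exp(6*t) + exp(6*t), -t^2*exp(6*t) + 3*t*exp(6*t), t^2*exp(6*t)/2 - t*exp(6*t)]
  [-2*t*exp(6*t), -2*t*exp(6*t) + exp(6*t), t*exp(6*t)]
  [-2*t^2*exp(6*t), -2*t^2*exp(6*t) + 2*t*exp(6*t), t^2*exp(6*t) + exp(6*t)]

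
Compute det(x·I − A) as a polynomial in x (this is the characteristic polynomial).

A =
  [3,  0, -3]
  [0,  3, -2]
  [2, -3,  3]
x^3 - 9*x^2 + 27*x - 27

Expanding det(x·I − A) (e.g. by cofactor expansion or by noting that A is similar to its Jordan form J, which has the same characteristic polynomial as A) gives
  χ_A(x) = x^3 - 9*x^2 + 27*x - 27
which factors as (x - 3)^3. The eigenvalues (with algebraic multiplicities) are λ = 3 with multiplicity 3.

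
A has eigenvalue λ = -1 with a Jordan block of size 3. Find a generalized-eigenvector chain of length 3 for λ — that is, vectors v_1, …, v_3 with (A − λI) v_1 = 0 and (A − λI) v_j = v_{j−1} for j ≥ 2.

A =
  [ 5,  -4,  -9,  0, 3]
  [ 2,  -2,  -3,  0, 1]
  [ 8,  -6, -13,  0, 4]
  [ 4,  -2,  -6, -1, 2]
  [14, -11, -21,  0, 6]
A Jordan chain for λ = -1 of length 3:
v_1 = (-2, 0, -4, 0, -8)ᵀ
v_2 = (6, 2, 8, 4, 14)ᵀ
v_3 = (1, 0, 0, 0, 0)ᵀ

Let N = A − (-1)·I. We want v_3 with N^3 v_3 = 0 but N^2 v_3 ≠ 0; then v_{j-1} := N · v_j for j = 3, …, 2.

Pick v_3 = (1, 0, 0, 0, 0)ᵀ.
Then v_2 = N · v_3 = (6, 2, 8, 4, 14)ᵀ.
Then v_1 = N · v_2 = (-2, 0, -4, 0, -8)ᵀ.

Sanity check: (A − (-1)·I) v_1 = (0, 0, 0, 0, 0)ᵀ = 0. ✓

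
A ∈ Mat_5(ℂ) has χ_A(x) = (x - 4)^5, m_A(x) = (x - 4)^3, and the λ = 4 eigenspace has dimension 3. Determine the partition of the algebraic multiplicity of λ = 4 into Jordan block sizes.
Block sizes for λ = 4: [3, 1, 1]

Step 1 — from the characteristic polynomial, algebraic multiplicity of λ = 4 is 5. From dim ker(A − (4)·I) = 3, there are exactly 3 Jordan blocks for λ = 4.
Step 2 — from the minimal polynomial, the factor (x − 4)^3 tells us the largest block for λ = 4 has size 3.
Step 3 — with total size 5, 3 blocks, and largest block 3, the block sizes (in nonincreasing order) are [3, 1, 1].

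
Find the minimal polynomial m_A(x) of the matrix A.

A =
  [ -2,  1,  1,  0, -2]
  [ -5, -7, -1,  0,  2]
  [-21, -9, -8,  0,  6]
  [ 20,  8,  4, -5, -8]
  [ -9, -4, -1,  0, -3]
x^3 + 15*x^2 + 75*x + 125

The characteristic polynomial is χ_A(x) = (x + 5)^5, so the eigenvalues are known. The minimal polynomial is
  m_A(x) = Π_λ (x − λ)^{k_λ}
where k_λ is the size of the *largest* Jordan block for λ (equivalently, the smallest k with (A − λI)^k v = 0 for every generalised eigenvector v of λ).

  λ = -5: largest Jordan block has size 3, contributing (x + 5)^3

So m_A(x) = (x + 5)^3 = x^3 + 15*x^2 + 75*x + 125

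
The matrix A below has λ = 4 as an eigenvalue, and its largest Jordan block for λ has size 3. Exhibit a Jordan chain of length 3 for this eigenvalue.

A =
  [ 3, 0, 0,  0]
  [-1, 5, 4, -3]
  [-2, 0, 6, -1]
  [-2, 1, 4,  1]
A Jordan chain for λ = 4 of length 3:
v_1 = (0, -2, -1, -2)ᵀ
v_2 = (0, 1, 0, 1)ᵀ
v_3 = (0, 1, 0, 0)ᵀ

Let N = A − (4)·I. We want v_3 with N^3 v_3 = 0 but N^2 v_3 ≠ 0; then v_{j-1} := N · v_j for j = 3, …, 2.

Pick v_3 = (0, 1, 0, 0)ᵀ.
Then v_2 = N · v_3 = (0, 1, 0, 1)ᵀ.
Then v_1 = N · v_2 = (0, -2, -1, -2)ᵀ.

Sanity check: (A − (4)·I) v_1 = (0, 0, 0, 0)ᵀ = 0. ✓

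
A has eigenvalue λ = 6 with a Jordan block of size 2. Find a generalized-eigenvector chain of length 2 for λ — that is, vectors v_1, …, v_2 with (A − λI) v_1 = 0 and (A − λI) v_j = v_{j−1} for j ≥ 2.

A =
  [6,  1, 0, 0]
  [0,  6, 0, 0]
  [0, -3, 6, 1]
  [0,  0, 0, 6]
A Jordan chain for λ = 6 of length 2:
v_1 = (1, 0, -3, 0)ᵀ
v_2 = (0, 1, 0, 0)ᵀ

Let N = A − (6)·I. We want v_2 with N^2 v_2 = 0 but N^1 v_2 ≠ 0; then v_{j-1} := N · v_j for j = 2, …, 2.

Pick v_2 = (0, 1, 0, 0)ᵀ.
Then v_1 = N · v_2 = (1, 0, -3, 0)ᵀ.

Sanity check: (A − (6)·I) v_1 = (0, 0, 0, 0)ᵀ = 0. ✓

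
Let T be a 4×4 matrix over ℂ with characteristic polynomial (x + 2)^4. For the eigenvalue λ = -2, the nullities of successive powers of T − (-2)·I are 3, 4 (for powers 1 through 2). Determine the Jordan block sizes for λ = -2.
Block sizes for λ = -2: [2, 1, 1]

From the dimensions of kernels of powers, the number of Jordan blocks of size at least j is d_j − d_{j−1} where d_j = dim ker(N^j) (with d_0 = 0). Computing the differences gives [3, 1].
The number of blocks of size exactly k is (#blocks of size ≥ k) − (#blocks of size ≥ k + 1), so the partition is: 2 block(s) of size 1, 1 block(s) of size 2.
In nonincreasing order the block sizes are [2, 1, 1].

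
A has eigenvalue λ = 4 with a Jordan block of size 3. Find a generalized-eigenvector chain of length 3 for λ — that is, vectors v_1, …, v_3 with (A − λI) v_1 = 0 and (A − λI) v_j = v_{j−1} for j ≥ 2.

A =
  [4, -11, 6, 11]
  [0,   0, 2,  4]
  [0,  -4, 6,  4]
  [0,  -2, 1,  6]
A Jordan chain for λ = 4 of length 3:
v_1 = (-2, 0, 0, 0)ᵀ
v_2 = (-11, -4, -4, -2)ᵀ
v_3 = (0, 1, 0, 0)ᵀ

Let N = A − (4)·I. We want v_3 with N^3 v_3 = 0 but N^2 v_3 ≠ 0; then v_{j-1} := N · v_j for j = 3, …, 2.

Pick v_3 = (0, 1, 0, 0)ᵀ.
Then v_2 = N · v_3 = (-11, -4, -4, -2)ᵀ.
Then v_1 = N · v_2 = (-2, 0, 0, 0)ᵀ.

Sanity check: (A − (4)·I) v_1 = (0, 0, 0, 0)ᵀ = 0. ✓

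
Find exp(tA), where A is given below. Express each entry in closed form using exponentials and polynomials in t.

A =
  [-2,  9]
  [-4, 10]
e^{tA} =
  [-6*t*exp(4*t) + exp(4*t), 9*t*exp(4*t)]
  [-4*t*exp(4*t), 6*t*exp(4*t) + exp(4*t)]

Strategy: write A = P · J · P⁻¹ where J is a Jordan canonical form, so e^{tA} = P · e^{tJ} · P⁻¹, and e^{tJ} can be computed block-by-block.

A has Jordan form
J =
  [4, 1]
  [0, 4]
(up to reordering of blocks).

Per-block formulas:
  For a 2×2 Jordan block J_2(4): exp(t · J_2(4)) = e^(4t)·(I + t·N), where N is the 2×2 nilpotent shift.

After assembling e^{tJ} and conjugating by P, we get:

e^{tA} =
  [-6*t*exp(4*t) + exp(4*t), 9*t*exp(4*t)]
  [-4*t*exp(4*t), 6*t*exp(4*t) + exp(4*t)]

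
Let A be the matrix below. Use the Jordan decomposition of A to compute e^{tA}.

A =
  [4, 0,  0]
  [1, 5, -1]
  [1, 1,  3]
e^{tA} =
  [exp(4*t), 0, 0]
  [t*exp(4*t), t*exp(4*t) + exp(4*t), -t*exp(4*t)]
  [t*exp(4*t), t*exp(4*t), -t*exp(4*t) + exp(4*t)]

Strategy: write A = P · J · P⁻¹ where J is a Jordan canonical form, so e^{tA} = P · e^{tJ} · P⁻¹, and e^{tJ} can be computed block-by-block.

A has Jordan form
J =
  [4, 1, 0]
  [0, 4, 0]
  [0, 0, 4]
(up to reordering of blocks).

Per-block formulas:
  For a 2×2 Jordan block J_2(4): exp(t · J_2(4)) = e^(4t)·(I + t·N), where N is the 2×2 nilpotent shift.
  For a 1×1 block at λ = 4: exp(t · [4]) = [e^(4t)].

After assembling e^{tJ} and conjugating by P, we get:

e^{tA} =
  [exp(4*t), 0, 0]
  [t*exp(4*t), t*exp(4*t) + exp(4*t), -t*exp(4*t)]
  [t*exp(4*t), t*exp(4*t), -t*exp(4*t) + exp(4*t)]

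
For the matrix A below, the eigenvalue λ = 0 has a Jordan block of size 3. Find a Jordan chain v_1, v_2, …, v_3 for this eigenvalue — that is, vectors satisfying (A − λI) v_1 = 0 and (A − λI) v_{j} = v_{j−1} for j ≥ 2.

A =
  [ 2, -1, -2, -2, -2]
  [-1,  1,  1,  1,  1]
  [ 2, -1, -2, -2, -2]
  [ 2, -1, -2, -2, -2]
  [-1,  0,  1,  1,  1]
A Jordan chain for λ = 0 of length 3:
v_1 = (-1, 0, -1, -1, 1)ᵀ
v_2 = (2, -1, 2, 2, -1)ᵀ
v_3 = (1, 0, 0, 0, 0)ᵀ

Let N = A − (0)·I. We want v_3 with N^3 v_3 = 0 but N^2 v_3 ≠ 0; then v_{j-1} := N · v_j for j = 3, …, 2.

Pick v_3 = (1, 0, 0, 0, 0)ᵀ.
Then v_2 = N · v_3 = (2, -1, 2, 2, -1)ᵀ.
Then v_1 = N · v_2 = (-1, 0, -1, -1, 1)ᵀ.

Sanity check: (A − (0)·I) v_1 = (0, 0, 0, 0, 0)ᵀ = 0. ✓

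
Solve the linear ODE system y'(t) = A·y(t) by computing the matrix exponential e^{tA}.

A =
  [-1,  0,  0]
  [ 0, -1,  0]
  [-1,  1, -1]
e^{tA} =
  [exp(-t), 0, 0]
  [0, exp(-t), 0]
  [-t*exp(-t), t*exp(-t), exp(-t)]

Strategy: write A = P · J · P⁻¹ where J is a Jordan canonical form, so e^{tA} = P · e^{tJ} · P⁻¹, and e^{tJ} can be computed block-by-block.

A has Jordan form
J =
  [-1,  1,  0]
  [ 0, -1,  0]
  [ 0,  0, -1]
(up to reordering of blocks).

Per-block formulas:
  For a 1×1 block at λ = -1: exp(t · [-1]) = [e^(-1t)].
  For a 2×2 Jordan block J_2(-1): exp(t · J_2(-1)) = e^(-1t)·(I + t·N), where N is the 2×2 nilpotent shift.

After assembling e^{tJ} and conjugating by P, we get:

e^{tA} =
  [exp(-t), 0, 0]
  [0, exp(-t), 0]
  [-t*exp(-t), t*exp(-t), exp(-t)]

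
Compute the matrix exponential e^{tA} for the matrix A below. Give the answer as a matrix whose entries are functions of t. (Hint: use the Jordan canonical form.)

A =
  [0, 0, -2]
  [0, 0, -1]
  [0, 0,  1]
e^{tA} =
  [1, 0, 2 - 2*exp(t)]
  [0, 1, 1 - exp(t)]
  [0, 0, exp(t)]

Strategy: write A = P · J · P⁻¹ where J is a Jordan canonical form, so e^{tA} = P · e^{tJ} · P⁻¹, and e^{tJ} can be computed block-by-block.

A has Jordan form
J =
  [0, 0, 0]
  [0, 0, 0]
  [0, 0, 1]
(up to reordering of blocks).

Per-block formulas:
  For a 1×1 block at λ = 0: exp(t · [0]) = [e^(0t)].
  For a 1×1 block at λ = 1: exp(t · [1]) = [e^(1t)].

After assembling e^{tJ} and conjugating by P, we get:

e^{tA} =
  [1, 0, 2 - 2*exp(t)]
  [0, 1, 1 - exp(t)]
  [0, 0, exp(t)]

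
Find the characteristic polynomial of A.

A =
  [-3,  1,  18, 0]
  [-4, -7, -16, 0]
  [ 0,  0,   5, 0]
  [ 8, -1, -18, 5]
x^4 - 50*x^2 + 625

Expanding det(x·I − A) (e.g. by cofactor expansion or by noting that A is similar to its Jordan form J, which has the same characteristic polynomial as A) gives
  χ_A(x) = x^4 - 50*x^2 + 625
which factors as (x - 5)^2*(x + 5)^2. The eigenvalues (with algebraic multiplicities) are λ = -5 with multiplicity 2, λ = 5 with multiplicity 2.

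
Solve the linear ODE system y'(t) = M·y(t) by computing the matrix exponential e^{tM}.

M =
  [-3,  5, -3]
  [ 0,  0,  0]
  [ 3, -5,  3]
e^{tM} =
  [1 - 3*t, 5*t, -3*t]
  [0, 1, 0]
  [3*t, -5*t, 3*t + 1]

Strategy: write M = P · J · P⁻¹ where J is a Jordan canonical form, so e^{tM} = P · e^{tJ} · P⁻¹, and e^{tJ} can be computed block-by-block.

M has Jordan form
J =
  [0, 1, 0]
  [0, 0, 0]
  [0, 0, 0]
(up to reordering of blocks).

Per-block formulas:
  For a 2×2 Jordan block J_2(0): exp(t · J_2(0)) = e^(0t)·(I + t·N), where N is the 2×2 nilpotent shift.
  For a 1×1 block at λ = 0: exp(t · [0]) = [e^(0t)].

After assembling e^{tJ} and conjugating by P, we get:

e^{tM} =
  [1 - 3*t, 5*t, -3*t]
  [0, 1, 0]
  [3*t, -5*t, 3*t + 1]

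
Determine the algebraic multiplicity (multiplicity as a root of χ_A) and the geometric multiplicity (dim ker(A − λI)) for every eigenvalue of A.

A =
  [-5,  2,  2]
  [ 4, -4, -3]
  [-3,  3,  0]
λ = -3: alg = 3, geom = 1

Step 1 — factor the characteristic polynomial to read off the algebraic multiplicities:
  χ_A(x) = (x + 3)^3

Step 2 — compute geometric multiplicities via the rank-nullity identity g(λ) = n − rank(A − λI):
  rank(A − (-3)·I) = 2, so dim ker(A − (-3)·I) = n − 2 = 1

Summary:
  λ = -3: algebraic multiplicity = 3, geometric multiplicity = 1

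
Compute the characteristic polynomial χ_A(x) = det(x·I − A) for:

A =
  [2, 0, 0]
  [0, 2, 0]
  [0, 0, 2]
x^3 - 6*x^2 + 12*x - 8

Expanding det(x·I − A) (e.g. by cofactor expansion or by noting that A is similar to its Jordan form J, which has the same characteristic polynomial as A) gives
  χ_A(x) = x^3 - 6*x^2 + 12*x - 8
which factors as (x - 2)^3. The eigenvalues (with algebraic multiplicities) are λ = 2 with multiplicity 3.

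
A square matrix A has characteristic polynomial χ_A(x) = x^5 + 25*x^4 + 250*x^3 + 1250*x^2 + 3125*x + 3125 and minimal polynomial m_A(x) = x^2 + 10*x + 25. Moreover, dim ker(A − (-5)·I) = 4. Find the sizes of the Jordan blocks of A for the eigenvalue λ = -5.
Block sizes for λ = -5: [2, 1, 1, 1]

Step 1 — from the characteristic polynomial, algebraic multiplicity of λ = -5 is 5. From dim ker(A − (-5)·I) = 4, there are exactly 4 Jordan blocks for λ = -5.
Step 2 — from the minimal polynomial, the factor (x + 5)^2 tells us the largest block for λ = -5 has size 2.
Step 3 — with total size 5, 4 blocks, and largest block 2, the block sizes (in nonincreasing order) are [2, 1, 1, 1].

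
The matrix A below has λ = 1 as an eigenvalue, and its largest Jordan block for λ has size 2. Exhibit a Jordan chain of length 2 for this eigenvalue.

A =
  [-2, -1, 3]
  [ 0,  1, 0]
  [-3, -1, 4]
A Jordan chain for λ = 1 of length 2:
v_1 = (-3, 0, -3)ᵀ
v_2 = (1, 0, 0)ᵀ

Let N = A − (1)·I. We want v_2 with N^2 v_2 = 0 but N^1 v_2 ≠ 0; then v_{j-1} := N · v_j for j = 2, …, 2.

Pick v_2 = (1, 0, 0)ᵀ.
Then v_1 = N · v_2 = (-3, 0, -3)ᵀ.

Sanity check: (A − (1)·I) v_1 = (0, 0, 0)ᵀ = 0. ✓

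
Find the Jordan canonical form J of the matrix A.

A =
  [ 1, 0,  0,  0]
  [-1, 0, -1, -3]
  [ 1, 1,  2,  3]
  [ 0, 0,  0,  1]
J_2(1) ⊕ J_1(1) ⊕ J_1(1)

The characteristic polynomial is
  det(x·I − A) = x^4 - 4*x^3 + 6*x^2 - 4*x + 1 = (x - 1)^4

Eigenvalues and multiplicities (the geometric multiplicity of λ is n − rank(A − λI), which equals the number of Jordan blocks for λ):
  λ = 1: algebraic multiplicity = 4, geometric multiplicity = 3

Determining the block sizes for each eigenvalue:
  λ = 1: 3 blocks summing to 4 forces exactly one block of size 2 and the rest size 1 → block sizes [2, 1, 1]

Assembling the blocks gives a Jordan form
J =
  [1, 1, 0, 0]
  [0, 1, 0, 0]
  [0, 0, 1, 0]
  [0, 0, 0, 1]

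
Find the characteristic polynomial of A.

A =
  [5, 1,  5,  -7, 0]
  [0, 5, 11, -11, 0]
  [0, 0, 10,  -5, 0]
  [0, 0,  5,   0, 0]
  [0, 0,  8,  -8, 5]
x^5 - 25*x^4 + 250*x^3 - 1250*x^2 + 3125*x - 3125

Expanding det(x·I − A) (e.g. by cofactor expansion or by noting that A is similar to its Jordan form J, which has the same characteristic polynomial as A) gives
  χ_A(x) = x^5 - 25*x^4 + 250*x^3 - 1250*x^2 + 3125*x - 3125
which factors as (x - 5)^5. The eigenvalues (with algebraic multiplicities) are λ = 5 with multiplicity 5.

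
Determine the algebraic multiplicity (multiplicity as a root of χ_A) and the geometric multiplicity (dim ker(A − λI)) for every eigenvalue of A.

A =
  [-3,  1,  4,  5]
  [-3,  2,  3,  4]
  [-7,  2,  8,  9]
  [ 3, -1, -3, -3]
λ = 1: alg = 4, geom = 2

Step 1 — factor the characteristic polynomial to read off the algebraic multiplicities:
  χ_A(x) = (x - 1)^4

Step 2 — compute geometric multiplicities via the rank-nullity identity g(λ) = n − rank(A − λI):
  rank(A − (1)·I) = 2, so dim ker(A − (1)·I) = n − 2 = 2

Summary:
  λ = 1: algebraic multiplicity = 4, geometric multiplicity = 2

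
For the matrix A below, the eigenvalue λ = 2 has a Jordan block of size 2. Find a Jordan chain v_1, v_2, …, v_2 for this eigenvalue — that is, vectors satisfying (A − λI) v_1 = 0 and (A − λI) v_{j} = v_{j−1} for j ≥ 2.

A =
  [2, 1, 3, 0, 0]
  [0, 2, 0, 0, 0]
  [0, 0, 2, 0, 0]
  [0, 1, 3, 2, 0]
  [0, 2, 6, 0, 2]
A Jordan chain for λ = 2 of length 2:
v_1 = (1, 0, 0, 1, 2)ᵀ
v_2 = (0, 1, 0, 0, 0)ᵀ

Let N = A − (2)·I. We want v_2 with N^2 v_2 = 0 but N^1 v_2 ≠ 0; then v_{j-1} := N · v_j for j = 2, …, 2.

Pick v_2 = (0, 1, 0, 0, 0)ᵀ.
Then v_1 = N · v_2 = (1, 0, 0, 1, 2)ᵀ.

Sanity check: (A − (2)·I) v_1 = (0, 0, 0, 0, 0)ᵀ = 0. ✓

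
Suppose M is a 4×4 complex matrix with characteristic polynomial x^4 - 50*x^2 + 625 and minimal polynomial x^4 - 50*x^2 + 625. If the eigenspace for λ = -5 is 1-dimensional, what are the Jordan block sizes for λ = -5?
Block sizes for λ = -5: [2]

Step 1 — from the characteristic polynomial, algebraic multiplicity of λ = -5 is 2. From dim ker(M − (-5)·I) = 1, there are exactly 1 Jordan blocks for λ = -5.
Step 2 — from the minimal polynomial, the factor (x + 5)^2 tells us the largest block for λ = -5 has size 2.
Step 3 — with total size 2, 1 blocks, and largest block 2, the block sizes (in nonincreasing order) are [2].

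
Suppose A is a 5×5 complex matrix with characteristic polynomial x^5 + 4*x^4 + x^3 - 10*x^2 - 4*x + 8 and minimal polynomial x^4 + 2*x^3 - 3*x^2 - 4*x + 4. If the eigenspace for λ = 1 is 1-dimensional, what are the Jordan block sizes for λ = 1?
Block sizes for λ = 1: [2]

Step 1 — from the characteristic polynomial, algebraic multiplicity of λ = 1 is 2. From dim ker(A − (1)·I) = 1, there are exactly 1 Jordan blocks for λ = 1.
Step 2 — from the minimal polynomial, the factor (x − 1)^2 tells us the largest block for λ = 1 has size 2.
Step 3 — with total size 2, 1 blocks, and largest block 2, the block sizes (in nonincreasing order) are [2].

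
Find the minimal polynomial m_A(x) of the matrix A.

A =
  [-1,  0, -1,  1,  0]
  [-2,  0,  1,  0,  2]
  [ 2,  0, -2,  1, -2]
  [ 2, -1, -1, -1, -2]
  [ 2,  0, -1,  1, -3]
x^4 + 6*x^3 + 12*x^2 + 10*x + 3

The characteristic polynomial is χ_A(x) = (x + 1)^4*(x + 3), so the eigenvalues are known. The minimal polynomial is
  m_A(x) = Π_λ (x − λ)^{k_λ}
where k_λ is the size of the *largest* Jordan block for λ (equivalently, the smallest k with (A − λI)^k v = 0 for every generalised eigenvector v of λ).

  λ = -3: largest Jordan block has size 1, contributing (x + 3)
  λ = -1: largest Jordan block has size 3, contributing (x + 1)^3

So m_A(x) = (x + 1)^3*(x + 3) = x^4 + 6*x^3 + 12*x^2 + 10*x + 3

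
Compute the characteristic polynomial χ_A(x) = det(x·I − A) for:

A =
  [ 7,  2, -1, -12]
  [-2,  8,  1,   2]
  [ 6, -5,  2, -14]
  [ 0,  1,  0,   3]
x^4 - 20*x^3 + 150*x^2 - 500*x + 625

Expanding det(x·I − A) (e.g. by cofactor expansion or by noting that A is similar to its Jordan form J, which has the same characteristic polynomial as A) gives
  χ_A(x) = x^4 - 20*x^3 + 150*x^2 - 500*x + 625
which factors as (x - 5)^4. The eigenvalues (with algebraic multiplicities) are λ = 5 with multiplicity 4.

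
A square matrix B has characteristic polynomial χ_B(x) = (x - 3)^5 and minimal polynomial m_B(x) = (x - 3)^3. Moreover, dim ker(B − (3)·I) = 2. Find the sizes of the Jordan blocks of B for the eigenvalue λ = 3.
Block sizes for λ = 3: [3, 2]

Step 1 — from the characteristic polynomial, algebraic multiplicity of λ = 3 is 5. From dim ker(B − (3)·I) = 2, there are exactly 2 Jordan blocks for λ = 3.
Step 2 — from the minimal polynomial, the factor (x − 3)^3 tells us the largest block for λ = 3 has size 3.
Step 3 — with total size 5, 2 blocks, and largest block 3, the block sizes (in nonincreasing order) are [3, 2].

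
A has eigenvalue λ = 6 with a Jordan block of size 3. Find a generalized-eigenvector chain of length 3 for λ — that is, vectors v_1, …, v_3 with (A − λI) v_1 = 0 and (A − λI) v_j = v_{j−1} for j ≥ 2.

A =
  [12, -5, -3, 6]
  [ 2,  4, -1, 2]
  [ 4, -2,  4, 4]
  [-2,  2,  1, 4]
A Jordan chain for λ = 6 of length 3:
v_1 = (2, 0, 4, 0)ᵀ
v_2 = (6, 2, 4, -2)ᵀ
v_3 = (1, 0, 0, 0)ᵀ

Let N = A − (6)·I. We want v_3 with N^3 v_3 = 0 but N^2 v_3 ≠ 0; then v_{j-1} := N · v_j for j = 3, …, 2.

Pick v_3 = (1, 0, 0, 0)ᵀ.
Then v_2 = N · v_3 = (6, 2, 4, -2)ᵀ.
Then v_1 = N · v_2 = (2, 0, 4, 0)ᵀ.

Sanity check: (A − (6)·I) v_1 = (0, 0, 0, 0)ᵀ = 0. ✓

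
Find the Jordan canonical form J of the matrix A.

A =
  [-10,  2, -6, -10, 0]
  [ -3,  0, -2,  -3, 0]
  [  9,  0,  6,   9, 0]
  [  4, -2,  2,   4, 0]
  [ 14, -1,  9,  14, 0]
J_2(0) ⊕ J_2(0) ⊕ J_1(0)

The characteristic polynomial is
  det(x·I − A) = x^5

Eigenvalues and multiplicities (the geometric multiplicity of λ is n − rank(A − λI), which equals the number of Jordan blocks for λ):
  λ = 0: algebraic multiplicity = 5, geometric multiplicity = 3

Determining the block sizes for each eigenvalue:
  λ = 0: with am = 5 and gm = 3, the partition is not yet determined (e.g. several partitions of 5 into 3 parts exist). Let N = A − (0)·I. Computing rank(N^1) = 2, rank(N^2) = 0; the number of blocks of size ≥ j is rank(N^{j−1}) − rank(N^j), giving [3, 2]. So we have 2 block(s) of size 2, 1 block(s) of size 1 → block sizes [2, 2, 1]

Assembling the blocks gives a Jordan form
J =
  [0, 1, 0, 0, 0]
  [0, 0, 0, 0, 0]
  [0, 0, 0, 1, 0]
  [0, 0, 0, 0, 0]
  [0, 0, 0, 0, 0]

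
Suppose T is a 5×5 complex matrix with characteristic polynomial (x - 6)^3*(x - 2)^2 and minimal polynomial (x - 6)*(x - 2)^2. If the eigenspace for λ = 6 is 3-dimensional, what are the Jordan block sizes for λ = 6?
Block sizes for λ = 6: [1, 1, 1]

Step 1 — from the characteristic polynomial, algebraic multiplicity of λ = 6 is 3. From dim ker(T − (6)·I) = 3, there are exactly 3 Jordan blocks for λ = 6.
Step 2 — from the minimal polynomial, the factor (x − 6) tells us the largest block for λ = 6 has size 1.
Step 3 — with total size 3, 3 blocks, and largest block 1, the block sizes (in nonincreasing order) are [1, 1, 1].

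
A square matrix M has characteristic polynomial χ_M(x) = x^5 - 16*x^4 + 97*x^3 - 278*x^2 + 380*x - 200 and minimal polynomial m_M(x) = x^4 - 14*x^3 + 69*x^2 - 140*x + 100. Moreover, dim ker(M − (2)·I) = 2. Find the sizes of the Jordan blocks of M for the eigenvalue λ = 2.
Block sizes for λ = 2: [2, 1]

Step 1 — from the characteristic polynomial, algebraic multiplicity of λ = 2 is 3. From dim ker(M − (2)·I) = 2, there are exactly 2 Jordan blocks for λ = 2.
Step 2 — from the minimal polynomial, the factor (x − 2)^2 tells us the largest block for λ = 2 has size 2.
Step 3 — with total size 3, 2 blocks, and largest block 2, the block sizes (in nonincreasing order) are [2, 1].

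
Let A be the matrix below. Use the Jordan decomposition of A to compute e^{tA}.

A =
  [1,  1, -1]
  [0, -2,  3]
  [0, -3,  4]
e^{tA} =
  [exp(t), t*exp(t), -t*exp(t)]
  [0, -3*t*exp(t) + exp(t), 3*t*exp(t)]
  [0, -3*t*exp(t), 3*t*exp(t) + exp(t)]

Strategy: write A = P · J · P⁻¹ where J is a Jordan canonical form, so e^{tA} = P · e^{tJ} · P⁻¹, and e^{tJ} can be computed block-by-block.

A has Jordan form
J =
  [1, 1, 0]
  [0, 1, 0]
  [0, 0, 1]
(up to reordering of blocks).

Per-block formulas:
  For a 1×1 block at λ = 1: exp(t · [1]) = [e^(1t)].
  For a 2×2 Jordan block J_2(1): exp(t · J_2(1)) = e^(1t)·(I + t·N), where N is the 2×2 nilpotent shift.

After assembling e^{tJ} and conjugating by P, we get:

e^{tA} =
  [exp(t), t*exp(t), -t*exp(t)]
  [0, -3*t*exp(t) + exp(t), 3*t*exp(t)]
  [0, -3*t*exp(t), 3*t*exp(t) + exp(t)]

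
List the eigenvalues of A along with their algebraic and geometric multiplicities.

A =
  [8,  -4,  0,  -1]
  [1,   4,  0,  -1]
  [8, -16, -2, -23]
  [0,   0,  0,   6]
λ = -2: alg = 1, geom = 1; λ = 6: alg = 3, geom = 1

Step 1 — factor the characteristic polynomial to read off the algebraic multiplicities:
  χ_A(x) = (x - 6)^3*(x + 2)

Step 2 — compute geometric multiplicities via the rank-nullity identity g(λ) = n − rank(A − λI):
  rank(A − (-2)·I) = 3, so dim ker(A − (-2)·I) = n − 3 = 1
  rank(A − (6)·I) = 3, so dim ker(A − (6)·I) = n − 3 = 1

Summary:
  λ = -2: algebraic multiplicity = 1, geometric multiplicity = 1
  λ = 6: algebraic multiplicity = 3, geometric multiplicity = 1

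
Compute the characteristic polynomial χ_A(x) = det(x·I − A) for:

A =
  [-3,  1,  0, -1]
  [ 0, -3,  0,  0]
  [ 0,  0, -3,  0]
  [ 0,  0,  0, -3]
x^4 + 12*x^3 + 54*x^2 + 108*x + 81

Expanding det(x·I − A) (e.g. by cofactor expansion or by noting that A is similar to its Jordan form J, which has the same characteristic polynomial as A) gives
  χ_A(x) = x^4 + 12*x^3 + 54*x^2 + 108*x + 81
which factors as (x + 3)^4. The eigenvalues (with algebraic multiplicities) are λ = -3 with multiplicity 4.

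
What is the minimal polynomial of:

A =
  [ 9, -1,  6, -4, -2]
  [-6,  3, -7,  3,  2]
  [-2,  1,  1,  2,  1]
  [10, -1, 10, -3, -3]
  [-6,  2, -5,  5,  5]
x^3 - 9*x^2 + 27*x - 27

The characteristic polynomial is χ_A(x) = (x - 3)^5, so the eigenvalues are known. The minimal polynomial is
  m_A(x) = Π_λ (x − λ)^{k_λ}
where k_λ is the size of the *largest* Jordan block for λ (equivalently, the smallest k with (A − λI)^k v = 0 for every generalised eigenvector v of λ).

  λ = 3: largest Jordan block has size 3, contributing (x − 3)^3

So m_A(x) = (x - 3)^3 = x^3 - 9*x^2 + 27*x - 27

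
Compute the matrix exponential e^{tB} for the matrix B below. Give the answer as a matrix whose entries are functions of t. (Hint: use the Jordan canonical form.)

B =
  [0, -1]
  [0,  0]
e^{tB} =
  [1, -t]
  [0, 1]

Strategy: write B = P · J · P⁻¹ where J is a Jordan canonical form, so e^{tB} = P · e^{tJ} · P⁻¹, and e^{tJ} can be computed block-by-block.

B has Jordan form
J =
  [0, 1]
  [0, 0]
(up to reordering of blocks).

Per-block formulas:
  For a 2×2 Jordan block J_2(0): exp(t · J_2(0)) = e^(0t)·(I + t·N), where N is the 2×2 nilpotent shift.

After assembling e^{tJ} and conjugating by P, we get:

e^{tB} =
  [1, -t]
  [0, 1]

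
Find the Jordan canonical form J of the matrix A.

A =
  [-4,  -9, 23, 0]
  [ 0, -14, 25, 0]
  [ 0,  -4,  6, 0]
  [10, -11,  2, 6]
J_3(-4) ⊕ J_1(6)

The characteristic polynomial is
  det(x·I − A) = x^4 + 6*x^3 - 24*x^2 - 224*x - 384 = (x - 6)*(x + 4)^3

Eigenvalues and multiplicities (the geometric multiplicity of λ is n − rank(A − λI), which equals the number of Jordan blocks for λ):
  λ = -4: algebraic multiplicity = 3, geometric multiplicity = 1
  λ = 6: algebraic multiplicity = 1, geometric multiplicity = 1

Determining the block sizes for each eigenvalue:
  λ = -4: one block (gm = 1), so the single block has size am = 3 → block sizes [3]
  λ = 6: one block (gm = 1), so the single block has size am = 1 → block sizes [1]

Assembling the blocks gives a Jordan form
J =
  [-4,  1,  0, 0]
  [ 0, -4,  1, 0]
  [ 0,  0, -4, 0]
  [ 0,  0,  0, 6]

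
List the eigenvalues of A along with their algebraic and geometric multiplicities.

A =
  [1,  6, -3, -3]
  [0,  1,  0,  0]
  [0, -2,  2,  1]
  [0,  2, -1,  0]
λ = 1: alg = 4, geom = 3

Step 1 — factor the characteristic polynomial to read off the algebraic multiplicities:
  χ_A(x) = (x - 1)^4

Step 2 — compute geometric multiplicities via the rank-nullity identity g(λ) = n − rank(A − λI):
  rank(A − (1)·I) = 1, so dim ker(A − (1)·I) = n − 1 = 3

Summary:
  λ = 1: algebraic multiplicity = 4, geometric multiplicity = 3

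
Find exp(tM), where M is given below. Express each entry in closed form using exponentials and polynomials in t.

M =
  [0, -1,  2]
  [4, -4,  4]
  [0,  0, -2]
e^{tM} =
  [2*t*exp(-2*t) + exp(-2*t), -t*exp(-2*t), 2*t*exp(-2*t)]
  [4*t*exp(-2*t), -2*t*exp(-2*t) + exp(-2*t), 4*t*exp(-2*t)]
  [0, 0, exp(-2*t)]

Strategy: write M = P · J · P⁻¹ where J is a Jordan canonical form, so e^{tM} = P · e^{tJ} · P⁻¹, and e^{tJ} can be computed block-by-block.

M has Jordan form
J =
  [-2,  1,  0]
  [ 0, -2,  0]
  [ 0,  0, -2]
(up to reordering of blocks).

Per-block formulas:
  For a 1×1 block at λ = -2: exp(t · [-2]) = [e^(-2t)].
  For a 2×2 Jordan block J_2(-2): exp(t · J_2(-2)) = e^(-2t)·(I + t·N), where N is the 2×2 nilpotent shift.

After assembling e^{tJ} and conjugating by P, we get:

e^{tM} =
  [2*t*exp(-2*t) + exp(-2*t), -t*exp(-2*t), 2*t*exp(-2*t)]
  [4*t*exp(-2*t), -2*t*exp(-2*t) + exp(-2*t), 4*t*exp(-2*t)]
  [0, 0, exp(-2*t)]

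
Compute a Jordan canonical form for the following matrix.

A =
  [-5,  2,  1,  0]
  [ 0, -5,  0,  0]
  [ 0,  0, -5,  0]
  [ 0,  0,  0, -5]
J_2(-5) ⊕ J_1(-5) ⊕ J_1(-5)

The characteristic polynomial is
  det(x·I − A) = x^4 + 20*x^3 + 150*x^2 + 500*x + 625 = (x + 5)^4

Eigenvalues and multiplicities (the geometric multiplicity of λ is n − rank(A − λI), which equals the number of Jordan blocks for λ):
  λ = -5: algebraic multiplicity = 4, geometric multiplicity = 3

Determining the block sizes for each eigenvalue:
  λ = -5: 3 blocks summing to 4 forces exactly one block of size 2 and the rest size 1 → block sizes [2, 1, 1]

Assembling the blocks gives a Jordan form
J =
  [-5,  1,  0,  0]
  [ 0, -5,  0,  0]
  [ 0,  0, -5,  0]
  [ 0,  0,  0, -5]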